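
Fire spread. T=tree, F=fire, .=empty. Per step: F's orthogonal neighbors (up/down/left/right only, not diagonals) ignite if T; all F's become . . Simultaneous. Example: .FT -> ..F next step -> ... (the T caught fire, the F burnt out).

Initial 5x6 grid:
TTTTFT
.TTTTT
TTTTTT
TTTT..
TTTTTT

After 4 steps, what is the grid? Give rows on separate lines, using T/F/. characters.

Step 1: 3 trees catch fire, 1 burn out
  TTTF.F
  .TTTFT
  TTTTTT
  TTTT..
  TTTTTT
Step 2: 4 trees catch fire, 3 burn out
  TTF...
  .TTF.F
  TTTTFT
  TTTT..
  TTTTTT
Step 3: 4 trees catch fire, 4 burn out
  TF....
  .TF...
  TTTF.F
  TTTT..
  TTTTTT
Step 4: 4 trees catch fire, 4 burn out
  F.....
  .F....
  TTF...
  TTTF..
  TTTTTT

F.....
.F....
TTF...
TTTF..
TTTTTT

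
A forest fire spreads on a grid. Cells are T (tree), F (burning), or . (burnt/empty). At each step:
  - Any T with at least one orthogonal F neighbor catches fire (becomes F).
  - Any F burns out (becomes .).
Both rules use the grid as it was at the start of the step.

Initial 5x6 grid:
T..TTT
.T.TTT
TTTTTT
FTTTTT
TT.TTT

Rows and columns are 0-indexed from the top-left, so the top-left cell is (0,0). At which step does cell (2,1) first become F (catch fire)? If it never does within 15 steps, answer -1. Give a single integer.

Step 1: cell (2,1)='T' (+3 fires, +1 burnt)
Step 2: cell (2,1)='F' (+3 fires, +3 burnt)
  -> target ignites at step 2
Step 3: cell (2,1)='.' (+3 fires, +3 burnt)
Step 4: cell (2,1)='.' (+3 fires, +3 burnt)
Step 5: cell (2,1)='.' (+4 fires, +3 burnt)
Step 6: cell (2,1)='.' (+4 fires, +4 burnt)
Step 7: cell (2,1)='.' (+2 fires, +4 burnt)
Step 8: cell (2,1)='.' (+1 fires, +2 burnt)
Step 9: cell (2,1)='.' (+0 fires, +1 burnt)
  fire out at step 9

2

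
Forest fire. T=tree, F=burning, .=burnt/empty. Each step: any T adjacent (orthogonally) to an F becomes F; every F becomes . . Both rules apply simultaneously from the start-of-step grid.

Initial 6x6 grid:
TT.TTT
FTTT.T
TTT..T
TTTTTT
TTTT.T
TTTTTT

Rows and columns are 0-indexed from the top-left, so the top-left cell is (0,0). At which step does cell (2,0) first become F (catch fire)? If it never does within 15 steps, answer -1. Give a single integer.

Step 1: cell (2,0)='F' (+3 fires, +1 burnt)
  -> target ignites at step 1
Step 2: cell (2,0)='.' (+4 fires, +3 burnt)
Step 3: cell (2,0)='.' (+4 fires, +4 burnt)
Step 4: cell (2,0)='.' (+4 fires, +4 burnt)
Step 5: cell (2,0)='.' (+4 fires, +4 burnt)
Step 6: cell (2,0)='.' (+4 fires, +4 burnt)
Step 7: cell (2,0)='.' (+3 fires, +4 burnt)
Step 8: cell (2,0)='.' (+3 fires, +3 burnt)
Step 9: cell (2,0)='.' (+1 fires, +3 burnt)
Step 10: cell (2,0)='.' (+0 fires, +1 burnt)
  fire out at step 10

1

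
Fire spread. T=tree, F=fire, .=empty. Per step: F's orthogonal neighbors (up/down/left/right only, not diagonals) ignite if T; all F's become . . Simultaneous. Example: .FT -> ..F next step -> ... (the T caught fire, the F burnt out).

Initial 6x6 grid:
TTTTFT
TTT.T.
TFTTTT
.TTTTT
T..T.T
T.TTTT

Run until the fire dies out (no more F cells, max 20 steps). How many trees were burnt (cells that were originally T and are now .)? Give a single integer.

Step 1: +7 fires, +2 burnt (F count now 7)
Step 2: +7 fires, +7 burnt (F count now 7)
Step 3: +4 fires, +7 burnt (F count now 4)
Step 4: +2 fires, +4 burnt (F count now 2)
Step 5: +2 fires, +2 burnt (F count now 2)
Step 6: +3 fires, +2 burnt (F count now 3)
Step 7: +0 fires, +3 burnt (F count now 0)
Fire out after step 7
Initially T: 27, now '.': 34
Total burnt (originally-T cells now '.'): 25

Answer: 25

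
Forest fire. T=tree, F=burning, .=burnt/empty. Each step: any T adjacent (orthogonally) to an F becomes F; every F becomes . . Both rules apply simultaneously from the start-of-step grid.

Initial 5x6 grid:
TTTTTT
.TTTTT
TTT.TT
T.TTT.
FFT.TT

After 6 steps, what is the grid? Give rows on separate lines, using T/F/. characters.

Step 1: 2 trees catch fire, 2 burn out
  TTTTTT
  .TTTTT
  TTT.TT
  F.TTT.
  ..F.TT
Step 2: 2 trees catch fire, 2 burn out
  TTTTTT
  .TTTTT
  FTT.TT
  ..FTT.
  ....TT
Step 3: 3 trees catch fire, 2 burn out
  TTTTTT
  .TTTTT
  .FF.TT
  ...FT.
  ....TT
Step 4: 3 trees catch fire, 3 burn out
  TTTTTT
  .FFTTT
  ....TT
  ....F.
  ....TT
Step 5: 5 trees catch fire, 3 burn out
  TFFTTT
  ...FTT
  ....FT
  ......
  ....FT
Step 6: 5 trees catch fire, 5 burn out
  F..FTT
  ....FT
  .....F
  ......
  .....F

F..FTT
....FT
.....F
......
.....F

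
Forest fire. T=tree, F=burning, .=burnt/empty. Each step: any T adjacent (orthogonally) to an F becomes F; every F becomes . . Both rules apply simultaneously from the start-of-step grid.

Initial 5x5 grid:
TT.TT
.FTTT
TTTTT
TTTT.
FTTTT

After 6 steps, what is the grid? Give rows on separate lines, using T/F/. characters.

Step 1: 5 trees catch fire, 2 burn out
  TF.TT
  ..FTT
  TFTTT
  FTTT.
  .FTTT
Step 2: 6 trees catch fire, 5 burn out
  F..TT
  ...FT
  F.FTT
  .FTT.
  ..FTT
Step 3: 5 trees catch fire, 6 burn out
  ...FT
  ....F
  ...FT
  ..FT.
  ...FT
Step 4: 4 trees catch fire, 5 burn out
  ....F
  .....
  ....F
  ...F.
  ....F
Step 5: 0 trees catch fire, 4 burn out
  .....
  .....
  .....
  .....
  .....
Step 6: 0 trees catch fire, 0 burn out
  .....
  .....
  .....
  .....
  .....

.....
.....
.....
.....
.....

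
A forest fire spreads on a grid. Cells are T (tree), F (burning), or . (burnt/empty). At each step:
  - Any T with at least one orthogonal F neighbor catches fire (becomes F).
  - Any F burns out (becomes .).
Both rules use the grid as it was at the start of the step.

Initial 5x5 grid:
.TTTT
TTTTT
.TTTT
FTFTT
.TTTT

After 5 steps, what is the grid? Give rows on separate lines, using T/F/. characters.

Step 1: 4 trees catch fire, 2 burn out
  .TTTT
  TTTTT
  .TFTT
  .F.FT
  .TFTT
Step 2: 6 trees catch fire, 4 burn out
  .TTTT
  TTFTT
  .F.FT
  ....F
  .F.FT
Step 3: 5 trees catch fire, 6 burn out
  .TFTT
  TF.FT
  ....F
  .....
  ....F
Step 4: 4 trees catch fire, 5 burn out
  .F.FT
  F...F
  .....
  .....
  .....
Step 5: 1 trees catch fire, 4 burn out
  ....F
  .....
  .....
  .....
  .....

....F
.....
.....
.....
.....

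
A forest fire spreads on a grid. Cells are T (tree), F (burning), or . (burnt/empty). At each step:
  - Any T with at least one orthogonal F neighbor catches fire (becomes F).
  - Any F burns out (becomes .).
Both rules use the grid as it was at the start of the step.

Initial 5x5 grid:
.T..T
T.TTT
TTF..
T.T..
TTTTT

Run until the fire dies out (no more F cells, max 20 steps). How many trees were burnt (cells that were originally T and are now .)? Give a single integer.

Answer: 14

Derivation:
Step 1: +3 fires, +1 burnt (F count now 3)
Step 2: +3 fires, +3 burnt (F count now 3)
Step 3: +5 fires, +3 burnt (F count now 5)
Step 4: +3 fires, +5 burnt (F count now 3)
Step 5: +0 fires, +3 burnt (F count now 0)
Fire out after step 5
Initially T: 15, now '.': 24
Total burnt (originally-T cells now '.'): 14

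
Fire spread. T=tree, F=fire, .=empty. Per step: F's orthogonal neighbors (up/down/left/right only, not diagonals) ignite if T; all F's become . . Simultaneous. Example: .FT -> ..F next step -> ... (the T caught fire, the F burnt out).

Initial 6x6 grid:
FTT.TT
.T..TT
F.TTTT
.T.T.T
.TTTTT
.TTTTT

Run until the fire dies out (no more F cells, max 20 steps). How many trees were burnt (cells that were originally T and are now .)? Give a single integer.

Step 1: +1 fires, +2 burnt (F count now 1)
Step 2: +2 fires, +1 burnt (F count now 2)
Step 3: +0 fires, +2 burnt (F count now 0)
Fire out after step 3
Initially T: 24, now '.': 15
Total burnt (originally-T cells now '.'): 3

Answer: 3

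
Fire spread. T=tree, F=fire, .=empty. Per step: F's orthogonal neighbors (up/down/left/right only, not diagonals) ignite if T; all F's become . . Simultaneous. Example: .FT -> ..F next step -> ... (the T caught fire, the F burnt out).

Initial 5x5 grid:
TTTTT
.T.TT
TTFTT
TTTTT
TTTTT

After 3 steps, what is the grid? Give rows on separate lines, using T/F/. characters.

Step 1: 3 trees catch fire, 1 burn out
  TTTTT
  .T.TT
  TF.FT
  TTFTT
  TTTTT
Step 2: 7 trees catch fire, 3 burn out
  TTTTT
  .F.FT
  F...F
  TF.FT
  TTFTT
Step 3: 7 trees catch fire, 7 burn out
  TFTFT
  ....F
  .....
  F...F
  TF.FT

TFTFT
....F
.....
F...F
TF.FT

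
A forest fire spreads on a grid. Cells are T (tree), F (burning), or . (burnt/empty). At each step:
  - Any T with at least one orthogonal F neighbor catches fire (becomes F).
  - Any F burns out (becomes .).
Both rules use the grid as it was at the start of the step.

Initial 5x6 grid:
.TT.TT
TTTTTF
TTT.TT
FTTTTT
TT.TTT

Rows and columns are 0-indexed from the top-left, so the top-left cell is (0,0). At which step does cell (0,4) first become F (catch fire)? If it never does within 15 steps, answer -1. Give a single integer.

Step 1: cell (0,4)='T' (+6 fires, +2 burnt)
Step 2: cell (0,4)='F' (+8 fires, +6 burnt)
  -> target ignites at step 2
Step 3: cell (0,4)='.' (+6 fires, +8 burnt)
Step 4: cell (0,4)='.' (+4 fires, +6 burnt)
Step 5: cell (0,4)='.' (+0 fires, +4 burnt)
  fire out at step 5

2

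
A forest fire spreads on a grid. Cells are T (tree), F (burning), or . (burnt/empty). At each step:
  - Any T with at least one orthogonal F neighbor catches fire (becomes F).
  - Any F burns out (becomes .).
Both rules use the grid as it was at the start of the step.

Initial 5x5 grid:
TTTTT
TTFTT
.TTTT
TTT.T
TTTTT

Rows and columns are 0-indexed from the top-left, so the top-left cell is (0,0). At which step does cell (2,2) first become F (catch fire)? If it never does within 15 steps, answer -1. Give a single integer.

Step 1: cell (2,2)='F' (+4 fires, +1 burnt)
  -> target ignites at step 1
Step 2: cell (2,2)='.' (+7 fires, +4 burnt)
Step 3: cell (2,2)='.' (+5 fires, +7 burnt)
Step 4: cell (2,2)='.' (+4 fires, +5 burnt)
Step 5: cell (2,2)='.' (+2 fires, +4 burnt)
Step 6: cell (2,2)='.' (+0 fires, +2 burnt)
  fire out at step 6

1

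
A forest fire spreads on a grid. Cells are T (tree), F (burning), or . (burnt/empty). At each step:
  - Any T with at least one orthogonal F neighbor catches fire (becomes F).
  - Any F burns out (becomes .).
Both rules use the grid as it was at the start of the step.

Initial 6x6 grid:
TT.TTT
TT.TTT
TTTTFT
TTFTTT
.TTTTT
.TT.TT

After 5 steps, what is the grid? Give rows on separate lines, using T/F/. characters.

Step 1: 8 trees catch fire, 2 burn out
  TT.TTT
  TT.TFT
  TTFF.F
  TF.FFT
  .TFTTT
  .TT.TT
Step 2: 10 trees catch fire, 8 burn out
  TT.TFT
  TT.F.F
  TF....
  F....F
  .F.FFT
  .TF.TT
Step 3: 7 trees catch fire, 10 burn out
  TT.F.F
  TF....
  F.....
  ......
  .....F
  .F..FT
Step 4: 3 trees catch fire, 7 burn out
  TF....
  F.....
  ......
  ......
  ......
  .....F
Step 5: 1 trees catch fire, 3 burn out
  F.....
  ......
  ......
  ......
  ......
  ......

F.....
......
......
......
......
......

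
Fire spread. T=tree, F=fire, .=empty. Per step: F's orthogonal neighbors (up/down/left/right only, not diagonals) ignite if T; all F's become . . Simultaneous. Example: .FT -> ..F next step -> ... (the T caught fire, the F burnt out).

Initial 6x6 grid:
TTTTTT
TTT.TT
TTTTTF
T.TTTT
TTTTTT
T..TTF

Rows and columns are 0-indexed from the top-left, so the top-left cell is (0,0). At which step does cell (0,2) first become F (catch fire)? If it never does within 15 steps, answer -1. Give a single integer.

Step 1: cell (0,2)='T' (+5 fires, +2 burnt)
Step 2: cell (0,2)='T' (+6 fires, +5 burnt)
Step 3: cell (0,2)='T' (+4 fires, +6 burnt)
Step 4: cell (0,2)='T' (+5 fires, +4 burnt)
Step 5: cell (0,2)='F' (+4 fires, +5 burnt)
  -> target ignites at step 5
Step 6: cell (0,2)='.' (+4 fires, +4 burnt)
Step 7: cell (0,2)='.' (+2 fires, +4 burnt)
Step 8: cell (0,2)='.' (+0 fires, +2 burnt)
  fire out at step 8

5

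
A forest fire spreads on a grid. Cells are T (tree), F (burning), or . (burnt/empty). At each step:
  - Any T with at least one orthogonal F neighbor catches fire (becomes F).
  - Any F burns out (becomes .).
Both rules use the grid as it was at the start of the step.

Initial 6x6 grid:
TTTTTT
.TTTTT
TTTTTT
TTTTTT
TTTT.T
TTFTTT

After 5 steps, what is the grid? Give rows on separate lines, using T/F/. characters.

Step 1: 3 trees catch fire, 1 burn out
  TTTTTT
  .TTTTT
  TTTTTT
  TTTTTT
  TTFT.T
  TF.FTT
Step 2: 5 trees catch fire, 3 burn out
  TTTTTT
  .TTTTT
  TTTTTT
  TTFTTT
  TF.F.T
  F...FT
Step 3: 5 trees catch fire, 5 burn out
  TTTTTT
  .TTTTT
  TTFTTT
  TF.FTT
  F....T
  .....F
Step 4: 6 trees catch fire, 5 burn out
  TTTTTT
  .TFTTT
  TF.FTT
  F...FT
  .....F
  ......
Step 5: 6 trees catch fire, 6 burn out
  TTFTTT
  .F.FTT
  F...FT
  .....F
  ......
  ......

TTFTTT
.F.FTT
F...FT
.....F
......
......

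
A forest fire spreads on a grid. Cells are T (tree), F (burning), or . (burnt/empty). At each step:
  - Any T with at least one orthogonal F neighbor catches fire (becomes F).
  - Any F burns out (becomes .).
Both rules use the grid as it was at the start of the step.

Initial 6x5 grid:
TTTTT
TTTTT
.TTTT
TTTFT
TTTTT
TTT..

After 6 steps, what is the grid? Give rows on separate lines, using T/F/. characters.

Step 1: 4 trees catch fire, 1 burn out
  TTTTT
  TTTTT
  .TTFT
  TTF.F
  TTTFT
  TTT..
Step 2: 6 trees catch fire, 4 burn out
  TTTTT
  TTTFT
  .TF.F
  TF...
  TTF.F
  TTT..
Step 3: 7 trees catch fire, 6 burn out
  TTTFT
  TTF.F
  .F...
  F....
  TF...
  TTF..
Step 4: 5 trees catch fire, 7 burn out
  TTF.F
  TF...
  .....
  .....
  F....
  TF...
Step 5: 3 trees catch fire, 5 burn out
  TF...
  F....
  .....
  .....
  .....
  F....
Step 6: 1 trees catch fire, 3 burn out
  F....
  .....
  .....
  .....
  .....
  .....

F....
.....
.....
.....
.....
.....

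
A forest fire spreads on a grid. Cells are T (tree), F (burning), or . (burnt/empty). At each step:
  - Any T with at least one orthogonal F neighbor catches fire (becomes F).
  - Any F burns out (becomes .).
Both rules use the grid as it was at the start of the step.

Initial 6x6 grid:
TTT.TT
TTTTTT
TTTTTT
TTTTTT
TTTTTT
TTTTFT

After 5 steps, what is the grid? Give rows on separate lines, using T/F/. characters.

Step 1: 3 trees catch fire, 1 burn out
  TTT.TT
  TTTTTT
  TTTTTT
  TTTTTT
  TTTTFT
  TTTF.F
Step 2: 4 trees catch fire, 3 burn out
  TTT.TT
  TTTTTT
  TTTTTT
  TTTTFT
  TTTF.F
  TTF...
Step 3: 5 trees catch fire, 4 burn out
  TTT.TT
  TTTTTT
  TTTTFT
  TTTF.F
  TTF...
  TF....
Step 4: 6 trees catch fire, 5 burn out
  TTT.TT
  TTTTFT
  TTTF.F
  TTF...
  TF....
  F.....
Step 5: 6 trees catch fire, 6 burn out
  TTT.FT
  TTTF.F
  TTF...
  TF....
  F.....
  ......

TTT.FT
TTTF.F
TTF...
TF....
F.....
......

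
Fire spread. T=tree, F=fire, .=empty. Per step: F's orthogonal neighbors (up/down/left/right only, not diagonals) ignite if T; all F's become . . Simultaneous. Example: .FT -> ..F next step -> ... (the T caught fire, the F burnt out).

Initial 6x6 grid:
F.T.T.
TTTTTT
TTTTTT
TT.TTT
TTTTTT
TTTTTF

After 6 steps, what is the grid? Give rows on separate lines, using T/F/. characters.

Step 1: 3 trees catch fire, 2 burn out
  ..T.T.
  FTTTTT
  TTTTTT
  TT.TTT
  TTTTTF
  TTTTF.
Step 2: 5 trees catch fire, 3 burn out
  ..T.T.
  .FTTTT
  FTTTTT
  TT.TTF
  TTTTF.
  TTTF..
Step 3: 7 trees catch fire, 5 burn out
  ..T.T.
  ..FTTT
  .FTTTF
  FT.TF.
  TTTF..
  TTF...
Step 4: 10 trees catch fire, 7 burn out
  ..F.T.
  ...FTF
  ..FTF.
  .F.F..
  FTF...
  TF....
Step 5: 4 trees catch fire, 10 burn out
  ....T.
  ....F.
  ...F..
  ......
  .F....
  F.....
Step 6: 1 trees catch fire, 4 burn out
  ....F.
  ......
  ......
  ......
  ......
  ......

....F.
......
......
......
......
......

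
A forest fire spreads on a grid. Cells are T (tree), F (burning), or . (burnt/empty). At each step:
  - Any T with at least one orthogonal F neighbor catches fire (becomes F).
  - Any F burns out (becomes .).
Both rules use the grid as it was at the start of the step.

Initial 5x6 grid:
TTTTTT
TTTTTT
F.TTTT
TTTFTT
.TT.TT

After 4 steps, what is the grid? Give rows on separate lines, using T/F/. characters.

Step 1: 5 trees catch fire, 2 burn out
  TTTTTT
  FTTTTT
  ..TFTT
  FTF.FT
  .TT.TT
Step 2: 9 trees catch fire, 5 burn out
  FTTTTT
  .FTFTT
  ..F.FT
  .F...F
  .TF.FT
Step 3: 7 trees catch fire, 9 burn out
  .FTFTT
  ..F.FT
  .....F
  ......
  .F...F
Step 4: 3 trees catch fire, 7 burn out
  ..F.FT
  .....F
  ......
  ......
  ......

..F.FT
.....F
......
......
......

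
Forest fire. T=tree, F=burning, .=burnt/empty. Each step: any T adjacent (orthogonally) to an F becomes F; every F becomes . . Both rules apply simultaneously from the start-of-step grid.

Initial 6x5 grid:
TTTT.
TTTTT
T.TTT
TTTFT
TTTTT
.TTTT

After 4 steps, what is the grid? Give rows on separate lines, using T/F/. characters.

Step 1: 4 trees catch fire, 1 burn out
  TTTT.
  TTTTT
  T.TFT
  TTF.F
  TTTFT
  .TTTT
Step 2: 7 trees catch fire, 4 burn out
  TTTT.
  TTTFT
  T.F.F
  TF...
  TTF.F
  .TTFT
Step 3: 7 trees catch fire, 7 burn out
  TTTF.
  TTF.F
  T....
  F....
  TF...
  .TF.F
Step 4: 5 trees catch fire, 7 burn out
  TTF..
  TF...
  F....
  .....
  F....
  .F...

TTF..
TF...
F....
.....
F....
.F...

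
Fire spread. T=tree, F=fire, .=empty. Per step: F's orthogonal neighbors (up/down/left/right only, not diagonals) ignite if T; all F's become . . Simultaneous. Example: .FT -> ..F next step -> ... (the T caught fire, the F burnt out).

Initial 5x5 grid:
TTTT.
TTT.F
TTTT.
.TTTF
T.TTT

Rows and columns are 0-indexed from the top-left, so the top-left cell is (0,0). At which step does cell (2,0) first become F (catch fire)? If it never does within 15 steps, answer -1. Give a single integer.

Step 1: cell (2,0)='T' (+2 fires, +2 burnt)
Step 2: cell (2,0)='T' (+3 fires, +2 burnt)
Step 3: cell (2,0)='T' (+3 fires, +3 burnt)
Step 4: cell (2,0)='T' (+2 fires, +3 burnt)
Step 5: cell (2,0)='F' (+3 fires, +2 burnt)
  -> target ignites at step 5
Step 6: cell (2,0)='.' (+3 fires, +3 burnt)
Step 7: cell (2,0)='.' (+1 fires, +3 burnt)
Step 8: cell (2,0)='.' (+0 fires, +1 burnt)
  fire out at step 8

5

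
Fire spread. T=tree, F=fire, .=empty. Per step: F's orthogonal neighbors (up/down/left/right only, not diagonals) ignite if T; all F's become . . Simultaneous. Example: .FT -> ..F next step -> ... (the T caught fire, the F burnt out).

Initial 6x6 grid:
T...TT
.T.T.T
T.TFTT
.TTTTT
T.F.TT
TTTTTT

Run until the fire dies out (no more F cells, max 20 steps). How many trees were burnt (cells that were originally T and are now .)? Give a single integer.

Step 1: +6 fires, +2 burnt (F count now 6)
Step 2: +5 fires, +6 burnt (F count now 5)
Step 3: +5 fires, +5 burnt (F count now 5)
Step 4: +4 fires, +5 burnt (F count now 4)
Step 5: +1 fires, +4 burnt (F count now 1)
Step 6: +0 fires, +1 burnt (F count now 0)
Fire out after step 6
Initially T: 24, now '.': 33
Total burnt (originally-T cells now '.'): 21

Answer: 21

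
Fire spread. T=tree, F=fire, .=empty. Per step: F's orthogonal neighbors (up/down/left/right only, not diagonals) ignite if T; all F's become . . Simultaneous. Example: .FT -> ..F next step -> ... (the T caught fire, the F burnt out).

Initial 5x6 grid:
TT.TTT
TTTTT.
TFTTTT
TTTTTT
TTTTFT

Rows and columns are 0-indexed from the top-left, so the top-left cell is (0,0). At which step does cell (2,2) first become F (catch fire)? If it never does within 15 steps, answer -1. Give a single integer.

Step 1: cell (2,2)='F' (+7 fires, +2 burnt)
  -> target ignites at step 1
Step 2: cell (2,2)='.' (+11 fires, +7 burnt)
Step 3: cell (2,2)='.' (+5 fires, +11 burnt)
Step 4: cell (2,2)='.' (+2 fires, +5 burnt)
Step 5: cell (2,2)='.' (+1 fires, +2 burnt)
Step 6: cell (2,2)='.' (+0 fires, +1 burnt)
  fire out at step 6

1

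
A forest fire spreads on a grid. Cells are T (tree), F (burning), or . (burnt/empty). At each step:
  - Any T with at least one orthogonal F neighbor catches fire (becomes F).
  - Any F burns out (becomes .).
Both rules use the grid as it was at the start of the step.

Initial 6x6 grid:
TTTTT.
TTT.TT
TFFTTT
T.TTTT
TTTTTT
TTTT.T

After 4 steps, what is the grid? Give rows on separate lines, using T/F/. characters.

Step 1: 5 trees catch fire, 2 burn out
  TTTTT.
  TFF.TT
  F..FTT
  T.FTTT
  TTTTTT
  TTTT.T
Step 2: 7 trees catch fire, 5 burn out
  TFFTT.
  F...TT
  ....FT
  F..FTT
  TTFTTT
  TTTT.T
Step 3: 9 trees catch fire, 7 burn out
  F..FT.
  ....FT
  .....F
  ....FT
  FF.FTT
  TTFT.T
Step 4: 7 trees catch fire, 9 burn out
  ....F.
  .....F
  ......
  .....F
  ....FT
  FF.F.T

....F.
.....F
......
.....F
....FT
FF.F.T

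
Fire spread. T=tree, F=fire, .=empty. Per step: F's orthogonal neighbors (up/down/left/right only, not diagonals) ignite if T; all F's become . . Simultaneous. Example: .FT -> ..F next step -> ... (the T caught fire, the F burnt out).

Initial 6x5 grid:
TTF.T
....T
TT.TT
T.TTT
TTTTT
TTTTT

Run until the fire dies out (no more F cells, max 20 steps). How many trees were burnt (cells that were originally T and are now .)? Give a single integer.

Step 1: +1 fires, +1 burnt (F count now 1)
Step 2: +1 fires, +1 burnt (F count now 1)
Step 3: +0 fires, +1 burnt (F count now 0)
Fire out after step 3
Initially T: 22, now '.': 10
Total burnt (originally-T cells now '.'): 2

Answer: 2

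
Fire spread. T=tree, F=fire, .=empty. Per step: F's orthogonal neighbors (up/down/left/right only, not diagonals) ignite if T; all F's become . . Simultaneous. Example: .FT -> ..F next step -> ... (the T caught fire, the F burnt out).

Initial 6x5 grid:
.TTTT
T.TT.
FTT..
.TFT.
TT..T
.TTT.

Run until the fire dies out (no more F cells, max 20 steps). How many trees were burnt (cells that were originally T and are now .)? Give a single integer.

Answer: 16

Derivation:
Step 1: +5 fires, +2 burnt (F count now 5)
Step 2: +2 fires, +5 burnt (F count now 2)
Step 3: +4 fires, +2 burnt (F count now 4)
Step 4: +3 fires, +4 burnt (F count now 3)
Step 5: +2 fires, +3 burnt (F count now 2)
Step 6: +0 fires, +2 burnt (F count now 0)
Fire out after step 6
Initially T: 17, now '.': 29
Total burnt (originally-T cells now '.'): 16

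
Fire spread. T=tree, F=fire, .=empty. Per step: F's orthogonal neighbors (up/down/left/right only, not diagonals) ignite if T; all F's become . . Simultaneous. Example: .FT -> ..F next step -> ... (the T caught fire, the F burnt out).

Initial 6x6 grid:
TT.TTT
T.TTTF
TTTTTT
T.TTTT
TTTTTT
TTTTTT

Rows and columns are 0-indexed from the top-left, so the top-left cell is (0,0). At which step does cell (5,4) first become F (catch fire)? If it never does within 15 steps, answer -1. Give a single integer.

Step 1: cell (5,4)='T' (+3 fires, +1 burnt)
Step 2: cell (5,4)='T' (+4 fires, +3 burnt)
Step 3: cell (5,4)='T' (+5 fires, +4 burnt)
Step 4: cell (5,4)='T' (+4 fires, +5 burnt)
Step 5: cell (5,4)='F' (+4 fires, +4 burnt)
  -> target ignites at step 5
Step 6: cell (5,4)='.' (+3 fires, +4 burnt)
Step 7: cell (5,4)='.' (+4 fires, +3 burnt)
Step 8: cell (5,4)='.' (+3 fires, +4 burnt)
Step 9: cell (5,4)='.' (+2 fires, +3 burnt)
Step 10: cell (5,4)='.' (+0 fires, +2 burnt)
  fire out at step 10

5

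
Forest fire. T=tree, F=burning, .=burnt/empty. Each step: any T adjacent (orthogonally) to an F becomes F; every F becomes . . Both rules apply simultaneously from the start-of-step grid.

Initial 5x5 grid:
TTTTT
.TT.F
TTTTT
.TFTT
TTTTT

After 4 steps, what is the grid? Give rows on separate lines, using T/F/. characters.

Step 1: 6 trees catch fire, 2 burn out
  TTTTF
  .TT..
  TTFTF
  .F.FT
  TTFTT
Step 2: 7 trees catch fire, 6 burn out
  TTTF.
  .TF..
  TF.F.
  ....F
  TF.FT
Step 3: 5 trees catch fire, 7 burn out
  TTF..
  .F...
  F....
  .....
  F...F
Step 4: 1 trees catch fire, 5 burn out
  TF...
  .....
  .....
  .....
  .....

TF...
.....
.....
.....
.....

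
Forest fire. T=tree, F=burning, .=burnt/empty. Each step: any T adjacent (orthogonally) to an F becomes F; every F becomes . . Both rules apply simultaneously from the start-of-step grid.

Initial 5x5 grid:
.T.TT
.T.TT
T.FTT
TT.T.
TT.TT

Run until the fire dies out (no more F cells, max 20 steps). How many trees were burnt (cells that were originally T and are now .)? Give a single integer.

Step 1: +1 fires, +1 burnt (F count now 1)
Step 2: +3 fires, +1 burnt (F count now 3)
Step 3: +3 fires, +3 burnt (F count now 3)
Step 4: +2 fires, +3 burnt (F count now 2)
Step 5: +0 fires, +2 burnt (F count now 0)
Fire out after step 5
Initially T: 16, now '.': 18
Total burnt (originally-T cells now '.'): 9

Answer: 9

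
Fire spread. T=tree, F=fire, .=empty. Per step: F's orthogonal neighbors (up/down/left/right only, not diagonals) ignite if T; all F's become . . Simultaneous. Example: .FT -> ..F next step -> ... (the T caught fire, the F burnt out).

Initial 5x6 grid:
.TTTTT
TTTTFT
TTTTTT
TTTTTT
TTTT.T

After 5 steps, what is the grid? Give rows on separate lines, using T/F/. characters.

Step 1: 4 trees catch fire, 1 burn out
  .TTTFT
  TTTF.F
  TTTTFT
  TTTTTT
  TTTT.T
Step 2: 6 trees catch fire, 4 burn out
  .TTF.F
  TTF...
  TTTF.F
  TTTTFT
  TTTT.T
Step 3: 5 trees catch fire, 6 burn out
  .TF...
  TF....
  TTF...
  TTTF.F
  TTTT.T
Step 4: 6 trees catch fire, 5 burn out
  .F....
  F.....
  TF....
  TTF...
  TTTF.F
Step 5: 3 trees catch fire, 6 burn out
  ......
  ......
  F.....
  TF....
  TTF...

......
......
F.....
TF....
TTF...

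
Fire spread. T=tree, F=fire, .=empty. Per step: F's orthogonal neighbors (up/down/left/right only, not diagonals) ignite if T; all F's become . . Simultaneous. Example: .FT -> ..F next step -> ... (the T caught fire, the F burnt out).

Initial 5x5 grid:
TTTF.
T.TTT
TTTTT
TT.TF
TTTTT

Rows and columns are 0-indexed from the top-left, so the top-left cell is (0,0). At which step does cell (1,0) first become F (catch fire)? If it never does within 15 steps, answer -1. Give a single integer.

Step 1: cell (1,0)='T' (+5 fires, +2 burnt)
Step 2: cell (1,0)='T' (+5 fires, +5 burnt)
Step 3: cell (1,0)='T' (+3 fires, +5 burnt)
Step 4: cell (1,0)='F' (+3 fires, +3 burnt)
  -> target ignites at step 4
Step 5: cell (1,0)='.' (+3 fires, +3 burnt)
Step 6: cell (1,0)='.' (+1 fires, +3 burnt)
Step 7: cell (1,0)='.' (+0 fires, +1 burnt)
  fire out at step 7

4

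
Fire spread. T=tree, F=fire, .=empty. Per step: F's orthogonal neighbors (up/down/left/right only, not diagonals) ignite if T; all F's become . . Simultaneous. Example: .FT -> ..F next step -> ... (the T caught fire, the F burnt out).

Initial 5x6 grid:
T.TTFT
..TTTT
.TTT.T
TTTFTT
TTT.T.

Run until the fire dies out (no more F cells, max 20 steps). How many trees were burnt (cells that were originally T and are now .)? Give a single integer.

Step 1: +6 fires, +2 burnt (F count now 6)
Step 2: +8 fires, +6 burnt (F count now 8)
Step 3: +5 fires, +8 burnt (F count now 5)
Step 4: +1 fires, +5 burnt (F count now 1)
Step 5: +0 fires, +1 burnt (F count now 0)
Fire out after step 5
Initially T: 21, now '.': 29
Total burnt (originally-T cells now '.'): 20

Answer: 20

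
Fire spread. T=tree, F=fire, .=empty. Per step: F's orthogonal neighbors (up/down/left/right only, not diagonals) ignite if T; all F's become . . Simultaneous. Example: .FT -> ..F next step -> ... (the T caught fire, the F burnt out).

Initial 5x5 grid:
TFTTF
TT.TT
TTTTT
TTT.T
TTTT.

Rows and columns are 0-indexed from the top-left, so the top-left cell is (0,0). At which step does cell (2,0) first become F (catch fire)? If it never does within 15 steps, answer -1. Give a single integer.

Step 1: cell (2,0)='T' (+5 fires, +2 burnt)
Step 2: cell (2,0)='T' (+4 fires, +5 burnt)
Step 3: cell (2,0)='F' (+5 fires, +4 burnt)
  -> target ignites at step 3
Step 4: cell (2,0)='.' (+3 fires, +5 burnt)
Step 5: cell (2,0)='.' (+2 fires, +3 burnt)
Step 6: cell (2,0)='.' (+1 fires, +2 burnt)
Step 7: cell (2,0)='.' (+0 fires, +1 burnt)
  fire out at step 7

3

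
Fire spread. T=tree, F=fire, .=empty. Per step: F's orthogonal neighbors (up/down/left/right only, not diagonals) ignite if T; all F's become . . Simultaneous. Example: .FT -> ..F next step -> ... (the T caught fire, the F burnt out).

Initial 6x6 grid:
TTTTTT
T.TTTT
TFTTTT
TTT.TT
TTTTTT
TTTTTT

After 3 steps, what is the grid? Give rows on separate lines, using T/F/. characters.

Step 1: 3 trees catch fire, 1 burn out
  TTTTTT
  T.TTTT
  F.FTTT
  TFT.TT
  TTTTTT
  TTTTTT
Step 2: 6 trees catch fire, 3 burn out
  TTTTTT
  F.FTTT
  ...FTT
  F.F.TT
  TFTTTT
  TTTTTT
Step 3: 7 trees catch fire, 6 burn out
  FTFTTT
  ...FTT
  ....FT
  ....TT
  F.FTTT
  TFTTTT

FTFTTT
...FTT
....FT
....TT
F.FTTT
TFTTTT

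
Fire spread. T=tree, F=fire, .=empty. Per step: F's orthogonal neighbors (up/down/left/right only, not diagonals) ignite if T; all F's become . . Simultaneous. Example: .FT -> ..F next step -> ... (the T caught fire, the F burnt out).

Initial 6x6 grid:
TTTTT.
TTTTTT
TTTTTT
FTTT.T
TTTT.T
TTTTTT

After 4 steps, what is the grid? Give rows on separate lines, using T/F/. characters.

Step 1: 3 trees catch fire, 1 burn out
  TTTTT.
  TTTTTT
  FTTTTT
  .FTT.T
  FTTT.T
  TTTTTT
Step 2: 5 trees catch fire, 3 burn out
  TTTTT.
  FTTTTT
  .FTTTT
  ..FT.T
  .FTT.T
  FTTTTT
Step 3: 6 trees catch fire, 5 burn out
  FTTTT.
  .FTTTT
  ..FTTT
  ...F.T
  ..FT.T
  .FTTTT
Step 4: 5 trees catch fire, 6 burn out
  .FTTT.
  ..FTTT
  ...FTT
  .....T
  ...F.T
  ..FTTT

.FTTT.
..FTTT
...FTT
.....T
...F.T
..FTTT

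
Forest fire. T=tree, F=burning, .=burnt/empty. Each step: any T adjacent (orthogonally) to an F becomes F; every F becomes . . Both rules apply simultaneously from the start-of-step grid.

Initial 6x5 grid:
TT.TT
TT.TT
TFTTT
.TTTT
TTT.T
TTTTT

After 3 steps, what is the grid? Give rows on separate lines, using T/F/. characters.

Step 1: 4 trees catch fire, 1 burn out
  TT.TT
  TF.TT
  F.FTT
  .FTTT
  TTT.T
  TTTTT
Step 2: 5 trees catch fire, 4 burn out
  TF.TT
  F..TT
  ...FT
  ..FTT
  TFT.T
  TTTTT
Step 3: 7 trees catch fire, 5 burn out
  F..TT
  ...FT
  ....F
  ...FT
  F.F.T
  TFTTT

F..TT
...FT
....F
...FT
F.F.T
TFTTT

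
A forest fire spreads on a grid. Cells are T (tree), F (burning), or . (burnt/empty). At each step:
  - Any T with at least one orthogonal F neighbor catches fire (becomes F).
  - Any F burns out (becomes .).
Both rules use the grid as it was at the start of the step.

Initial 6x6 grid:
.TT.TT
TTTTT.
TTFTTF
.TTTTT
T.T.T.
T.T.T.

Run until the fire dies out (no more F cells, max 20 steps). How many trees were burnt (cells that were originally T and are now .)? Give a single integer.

Step 1: +6 fires, +2 burnt (F count now 6)
Step 2: +9 fires, +6 burnt (F count now 9)
Step 3: +5 fires, +9 burnt (F count now 5)
Step 4: +2 fires, +5 burnt (F count now 2)
Step 5: +0 fires, +2 burnt (F count now 0)
Fire out after step 5
Initially T: 24, now '.': 34
Total burnt (originally-T cells now '.'): 22

Answer: 22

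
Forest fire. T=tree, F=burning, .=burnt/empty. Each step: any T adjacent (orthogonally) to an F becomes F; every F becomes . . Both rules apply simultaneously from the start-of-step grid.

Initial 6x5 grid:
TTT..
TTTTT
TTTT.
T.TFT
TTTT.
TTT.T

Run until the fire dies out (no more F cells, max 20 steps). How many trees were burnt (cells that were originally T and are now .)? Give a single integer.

Answer: 22

Derivation:
Step 1: +4 fires, +1 burnt (F count now 4)
Step 2: +3 fires, +4 burnt (F count now 3)
Step 3: +5 fires, +3 burnt (F count now 5)
Step 4: +5 fires, +5 burnt (F count now 5)
Step 5: +4 fires, +5 burnt (F count now 4)
Step 6: +1 fires, +4 burnt (F count now 1)
Step 7: +0 fires, +1 burnt (F count now 0)
Fire out after step 7
Initially T: 23, now '.': 29
Total burnt (originally-T cells now '.'): 22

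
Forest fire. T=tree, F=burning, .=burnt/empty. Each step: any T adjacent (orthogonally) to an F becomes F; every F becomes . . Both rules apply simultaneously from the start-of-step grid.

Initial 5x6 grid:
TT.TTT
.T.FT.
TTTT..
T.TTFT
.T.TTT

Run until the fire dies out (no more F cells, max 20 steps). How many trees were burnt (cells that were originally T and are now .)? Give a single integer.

Answer: 18

Derivation:
Step 1: +6 fires, +2 burnt (F count now 6)
Step 2: +5 fires, +6 burnt (F count now 5)
Step 3: +2 fires, +5 burnt (F count now 2)
Step 4: +2 fires, +2 burnt (F count now 2)
Step 5: +2 fires, +2 burnt (F count now 2)
Step 6: +1 fires, +2 burnt (F count now 1)
Step 7: +0 fires, +1 burnt (F count now 0)
Fire out after step 7
Initially T: 19, now '.': 29
Total burnt (originally-T cells now '.'): 18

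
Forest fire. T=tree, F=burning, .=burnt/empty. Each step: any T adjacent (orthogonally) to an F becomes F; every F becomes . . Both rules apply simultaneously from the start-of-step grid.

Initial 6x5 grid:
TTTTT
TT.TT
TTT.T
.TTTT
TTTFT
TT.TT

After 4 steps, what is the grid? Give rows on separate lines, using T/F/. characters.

Step 1: 4 trees catch fire, 1 burn out
  TTTTT
  TT.TT
  TTT.T
  .TTFT
  TTF.F
  TT.FT
Step 2: 4 trees catch fire, 4 burn out
  TTTTT
  TT.TT
  TTT.T
  .TF.F
  TF...
  TT..F
Step 3: 5 trees catch fire, 4 burn out
  TTTTT
  TT.TT
  TTF.F
  .F...
  F....
  TF...
Step 4: 3 trees catch fire, 5 burn out
  TTTTT
  TT.TF
  TF...
  .....
  .....
  F....

TTTTT
TT.TF
TF...
.....
.....
F....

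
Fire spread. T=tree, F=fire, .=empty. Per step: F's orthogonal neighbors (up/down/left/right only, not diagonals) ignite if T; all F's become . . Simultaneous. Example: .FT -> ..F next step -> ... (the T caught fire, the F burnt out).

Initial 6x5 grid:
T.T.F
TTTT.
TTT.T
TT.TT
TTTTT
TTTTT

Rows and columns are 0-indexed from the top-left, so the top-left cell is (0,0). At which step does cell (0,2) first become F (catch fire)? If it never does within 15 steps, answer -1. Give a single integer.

Step 1: cell (0,2)='T' (+0 fires, +1 burnt)
  fire out at step 1
Target never catches fire within 15 steps

-1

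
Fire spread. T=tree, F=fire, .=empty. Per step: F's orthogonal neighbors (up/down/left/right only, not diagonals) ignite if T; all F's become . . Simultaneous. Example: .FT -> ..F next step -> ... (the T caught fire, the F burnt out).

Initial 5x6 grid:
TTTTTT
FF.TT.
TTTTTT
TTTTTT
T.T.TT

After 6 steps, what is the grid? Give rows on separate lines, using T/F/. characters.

Step 1: 4 trees catch fire, 2 burn out
  FFTTTT
  ...TT.
  FFTTTT
  TTTTTT
  T.T.TT
Step 2: 4 trees catch fire, 4 burn out
  ..FTTT
  ...TT.
  ..FTTT
  FFTTTT
  T.T.TT
Step 3: 4 trees catch fire, 4 burn out
  ...FTT
  ...TT.
  ...FTT
  ..FTTT
  F.T.TT
Step 4: 5 trees catch fire, 4 burn out
  ....FT
  ...FT.
  ....FT
  ...FTT
  ..F.TT
Step 5: 4 trees catch fire, 5 burn out
  .....F
  ....F.
  .....F
  ....FT
  ....TT
Step 6: 2 trees catch fire, 4 burn out
  ......
  ......
  ......
  .....F
  ....FT

......
......
......
.....F
....FT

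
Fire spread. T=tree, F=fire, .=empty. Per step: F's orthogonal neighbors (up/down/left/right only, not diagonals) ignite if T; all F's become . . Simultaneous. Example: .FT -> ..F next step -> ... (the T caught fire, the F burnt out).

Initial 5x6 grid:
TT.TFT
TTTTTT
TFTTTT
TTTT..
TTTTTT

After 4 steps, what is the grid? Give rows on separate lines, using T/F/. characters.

Step 1: 7 trees catch fire, 2 burn out
  TT.F.F
  TFTTFT
  F.FTTT
  TFTT..
  TTTTTT
Step 2: 10 trees catch fire, 7 burn out
  TF....
  F.FF.F
  ...FFT
  F.FT..
  TFTTTT
Step 3: 5 trees catch fire, 10 burn out
  F.....
  ......
  .....F
  ...F..
  F.FTTT
Step 4: 1 trees catch fire, 5 burn out
  ......
  ......
  ......
  ......
  ...FTT

......
......
......
......
...FTT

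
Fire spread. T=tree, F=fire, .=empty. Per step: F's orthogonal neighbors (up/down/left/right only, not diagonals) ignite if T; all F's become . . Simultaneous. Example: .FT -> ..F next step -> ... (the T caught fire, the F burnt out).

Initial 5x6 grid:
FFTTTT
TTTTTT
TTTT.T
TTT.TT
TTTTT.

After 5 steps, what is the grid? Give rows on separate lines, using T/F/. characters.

Step 1: 3 trees catch fire, 2 burn out
  ..FTTT
  FFTTTT
  TTTT.T
  TTT.TT
  TTTTT.
Step 2: 4 trees catch fire, 3 burn out
  ...FTT
  ..FTTT
  FFTT.T
  TTT.TT
  TTTTT.
Step 3: 5 trees catch fire, 4 burn out
  ....FT
  ...FTT
  ..FT.T
  FFT.TT
  TTTTT.
Step 4: 6 trees catch fire, 5 burn out
  .....F
  ....FT
  ...F.T
  ..F.TT
  FFTTT.
Step 5: 2 trees catch fire, 6 burn out
  ......
  .....F
  .....T
  ....TT
  ..FTT.

......
.....F
.....T
....TT
..FTT.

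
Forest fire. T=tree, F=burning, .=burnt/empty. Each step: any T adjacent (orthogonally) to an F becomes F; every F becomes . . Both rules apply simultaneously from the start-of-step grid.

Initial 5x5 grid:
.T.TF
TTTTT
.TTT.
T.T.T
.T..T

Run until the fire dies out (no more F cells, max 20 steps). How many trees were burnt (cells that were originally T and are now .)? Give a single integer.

Answer: 11

Derivation:
Step 1: +2 fires, +1 burnt (F count now 2)
Step 2: +1 fires, +2 burnt (F count now 1)
Step 3: +2 fires, +1 burnt (F count now 2)
Step 4: +2 fires, +2 burnt (F count now 2)
Step 5: +4 fires, +2 burnt (F count now 4)
Step 6: +0 fires, +4 burnt (F count now 0)
Fire out after step 6
Initially T: 15, now '.': 21
Total burnt (originally-T cells now '.'): 11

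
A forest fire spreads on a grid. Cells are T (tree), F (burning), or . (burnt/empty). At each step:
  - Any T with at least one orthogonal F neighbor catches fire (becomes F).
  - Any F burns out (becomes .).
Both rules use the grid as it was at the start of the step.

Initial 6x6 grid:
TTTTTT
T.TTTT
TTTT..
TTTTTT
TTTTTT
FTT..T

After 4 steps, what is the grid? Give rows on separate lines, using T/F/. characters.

Step 1: 2 trees catch fire, 1 burn out
  TTTTTT
  T.TTTT
  TTTT..
  TTTTTT
  FTTTTT
  .FT..T
Step 2: 3 trees catch fire, 2 burn out
  TTTTTT
  T.TTTT
  TTTT..
  FTTTTT
  .FTTTT
  ..F..T
Step 3: 3 trees catch fire, 3 burn out
  TTTTTT
  T.TTTT
  FTTT..
  .FTTTT
  ..FTTT
  .....T
Step 4: 4 trees catch fire, 3 burn out
  TTTTTT
  F.TTTT
  .FTT..
  ..FTTT
  ...FTT
  .....T

TTTTTT
F.TTTT
.FTT..
..FTTT
...FTT
.....T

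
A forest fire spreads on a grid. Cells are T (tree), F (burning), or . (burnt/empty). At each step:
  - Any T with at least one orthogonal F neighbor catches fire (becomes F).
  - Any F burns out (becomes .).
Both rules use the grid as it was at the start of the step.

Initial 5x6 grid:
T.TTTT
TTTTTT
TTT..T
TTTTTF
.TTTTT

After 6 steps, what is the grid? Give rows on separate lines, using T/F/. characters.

Step 1: 3 trees catch fire, 1 burn out
  T.TTTT
  TTTTTT
  TTT..F
  TTTTF.
  .TTTTF
Step 2: 3 trees catch fire, 3 burn out
  T.TTTT
  TTTTTF
  TTT...
  TTTF..
  .TTTF.
Step 3: 4 trees catch fire, 3 burn out
  T.TTTF
  TTTTF.
  TTT...
  TTF...
  .TTF..
Step 4: 5 trees catch fire, 4 burn out
  T.TTF.
  TTTF..
  TTF...
  TF....
  .TF...
Step 5: 5 trees catch fire, 5 burn out
  T.TF..
  TTF...
  TF....
  F.....
  .F....
Step 6: 3 trees catch fire, 5 burn out
  T.F...
  TF....
  F.....
  ......
  ......

T.F...
TF....
F.....
......
......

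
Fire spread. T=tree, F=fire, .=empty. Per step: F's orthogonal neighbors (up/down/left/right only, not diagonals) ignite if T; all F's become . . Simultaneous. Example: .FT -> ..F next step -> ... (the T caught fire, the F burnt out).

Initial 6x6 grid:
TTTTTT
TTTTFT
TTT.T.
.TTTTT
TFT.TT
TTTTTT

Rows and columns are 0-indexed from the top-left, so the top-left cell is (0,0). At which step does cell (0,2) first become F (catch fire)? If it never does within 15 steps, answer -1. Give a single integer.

Step 1: cell (0,2)='T' (+8 fires, +2 burnt)
Step 2: cell (0,2)='T' (+8 fires, +8 burnt)
Step 3: cell (0,2)='F' (+8 fires, +8 burnt)
  -> target ignites at step 3
Step 4: cell (0,2)='.' (+4 fires, +8 burnt)
Step 5: cell (0,2)='.' (+2 fires, +4 burnt)
Step 6: cell (0,2)='.' (+0 fires, +2 burnt)
  fire out at step 6

3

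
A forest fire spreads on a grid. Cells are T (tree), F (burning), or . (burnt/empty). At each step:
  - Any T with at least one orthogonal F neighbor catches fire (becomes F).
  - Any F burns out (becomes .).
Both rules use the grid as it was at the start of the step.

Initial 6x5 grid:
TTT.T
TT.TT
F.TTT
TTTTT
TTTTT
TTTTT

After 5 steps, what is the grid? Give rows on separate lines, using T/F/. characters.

Step 1: 2 trees catch fire, 1 burn out
  TTT.T
  FT.TT
  ..TTT
  FTTTT
  TTTTT
  TTTTT
Step 2: 4 trees catch fire, 2 burn out
  FTT.T
  .F.TT
  ..TTT
  .FTTT
  FTTTT
  TTTTT
Step 3: 4 trees catch fire, 4 burn out
  .FT.T
  ...TT
  ..TTT
  ..FTT
  .FTTT
  FTTTT
Step 4: 5 trees catch fire, 4 burn out
  ..F.T
  ...TT
  ..FTT
  ...FT
  ..FTT
  .FTTT
Step 5: 4 trees catch fire, 5 burn out
  ....T
  ...TT
  ...FT
  ....F
  ...FT
  ..FTT

....T
...TT
...FT
....F
...FT
..FTT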